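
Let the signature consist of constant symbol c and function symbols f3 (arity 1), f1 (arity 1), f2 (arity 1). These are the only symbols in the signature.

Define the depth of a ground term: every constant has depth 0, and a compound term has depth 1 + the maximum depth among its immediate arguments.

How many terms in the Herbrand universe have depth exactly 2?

If N_k denotes the number of depth-≤k ground terms, the 1 constant gives N_0 = 1, and each function symbol of arity r contributes N_{k-1}^r new terms at level k: N_k = 1 + N_{k-1} + N_{k-1} + N_{k-1}.
N_0 = 1
N_1 = 1 + 1 + 1 + 1 = 4
N_2 = 1 + 4 + 4 + 4 = 13
Terms of depth exactly 2: N_2 − N_1 = 13 − 4 = 9.

9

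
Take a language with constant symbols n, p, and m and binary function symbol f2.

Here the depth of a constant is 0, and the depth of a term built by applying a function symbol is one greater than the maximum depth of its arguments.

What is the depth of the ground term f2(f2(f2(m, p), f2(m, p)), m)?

3

depth(f2(m, p)) = 1 + max(0, 0) = 1
depth(f2(f2(m, p), f2(m, p))) = 1 + max(1, 1) = 2
depth(f2(f2(f2(m, p), f2(m, p)), m)) = 1 + max(2, 0) = 3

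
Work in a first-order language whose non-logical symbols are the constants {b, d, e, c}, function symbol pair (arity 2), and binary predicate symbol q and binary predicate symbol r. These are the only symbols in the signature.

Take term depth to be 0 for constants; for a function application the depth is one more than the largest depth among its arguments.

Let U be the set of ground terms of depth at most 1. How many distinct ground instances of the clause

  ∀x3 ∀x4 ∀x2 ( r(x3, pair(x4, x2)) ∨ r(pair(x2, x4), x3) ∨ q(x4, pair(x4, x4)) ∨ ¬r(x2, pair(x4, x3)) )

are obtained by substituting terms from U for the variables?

8000

Ground terms of depth ≤ 1:
  Count level by level. With function symbols pair/2, the terms of depth ≤ k are the 4 constants together with each function applied to depth-≤(k−1) tuples, so N_k = 4 + N_{k-1}^2.
  N_0 = 4
  N_1 = 4 + 4^2 = 20
So there are 20 ground terms available for substitution.
The clause has 3 distinct variables (x3, x4, x2), each appearing in the body. In the free term algebra distinct substitutions yield syntactically distinct ground instances.
Number of ground instances = 20^3 = 8000.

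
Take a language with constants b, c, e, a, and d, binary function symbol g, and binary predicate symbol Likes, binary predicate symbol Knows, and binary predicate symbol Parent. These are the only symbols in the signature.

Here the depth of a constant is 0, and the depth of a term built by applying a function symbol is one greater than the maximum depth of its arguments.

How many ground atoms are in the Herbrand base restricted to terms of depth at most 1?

First count ground terms of depth ≤ 1.
Let N_k = |{terms of depth ≤ k}|. Then N_0 = 5 and N_k = 5 + N_{k-1}^2 for k ≥ 1 (one summand per function symbol, arity giving the exponent).
N_0 = 5
N_1 = 5 + 5^2 = 30
So |H| = 30.
For each predicate symbol, the number of ground atoms is |H| raised to its arity; summing:
  Likes: 30^2 = 900;  Knows: 30^2 = 900;  Parent: 30^2 = 900
Total ground atoms: 900 + 900 + 900 = 2700.

2700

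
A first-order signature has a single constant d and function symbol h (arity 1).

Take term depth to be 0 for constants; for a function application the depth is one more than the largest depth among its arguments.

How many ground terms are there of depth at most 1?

Count level by level. With function symbols h/1, the terms of depth ≤ k are the 1 constant together with each function applied to depth-≤(k−1) tuples, so N_k = 1 + N_{k-1}.
N_0 = 1
N_1 = 1 + 1 = 2
Explicitly: d, h(d).

2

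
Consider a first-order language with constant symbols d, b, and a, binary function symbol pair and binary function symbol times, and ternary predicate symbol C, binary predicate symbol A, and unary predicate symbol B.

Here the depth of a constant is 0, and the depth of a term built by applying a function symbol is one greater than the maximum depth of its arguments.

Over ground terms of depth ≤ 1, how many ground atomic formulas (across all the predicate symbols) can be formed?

First count ground terms of depth ≤ 1.
Count level by level. With function symbols pair/2, times/2, the terms of depth ≤ k are the 3 constants together with each function applied to depth-≤(k−1) tuples, so N_k = 3 + N_{k-1}^2 + N_{k-1}^2.
N_0 = 3
N_1 = 3 + 3^2 + 3^2 = 21
So |H| = 21.
For each predicate symbol, the number of ground atoms is |H| raised to its arity; summing:
  C: 21^3 = 9261;  A: 21^2 = 441;  B: 21
Total ground atoms: 9261 + 441 + 21 = 9723.

9723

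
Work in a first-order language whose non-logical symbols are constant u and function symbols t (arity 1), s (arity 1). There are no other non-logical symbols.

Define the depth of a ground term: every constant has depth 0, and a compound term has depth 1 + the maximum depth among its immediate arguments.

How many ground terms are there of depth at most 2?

Let N_k = |{terms of depth ≤ k}|. Then N_0 = 1 and N_k = 1 + N_{k-1} + N_{k-1} for k ≥ 1 (one summand per function symbol, arity giving the exponent).
N_0 = 1
N_1 = 1 + 1 + 1 = 3
N_2 = 1 + 3 + 3 = 7
Explicitly: u, t(u), t(t(u)), t(s(u)), s(u), s(t(u)), s(s(u)).

7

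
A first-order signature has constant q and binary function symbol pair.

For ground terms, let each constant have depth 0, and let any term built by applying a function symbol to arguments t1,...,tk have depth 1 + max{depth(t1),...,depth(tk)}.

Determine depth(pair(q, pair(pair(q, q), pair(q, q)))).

3

depth(pair(q, q)) = 1 + max(0, 0) = 1
depth(pair(pair(q, q), pair(q, q))) = 1 + max(1, 1) = 2
depth(pair(q, pair(pair(q, q), pair(q, q)))) = 1 + max(0, 2) = 3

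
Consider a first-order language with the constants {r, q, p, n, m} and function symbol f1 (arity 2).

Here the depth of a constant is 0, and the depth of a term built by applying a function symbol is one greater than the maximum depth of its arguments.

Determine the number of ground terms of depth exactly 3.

818125

Write N_k for the number of ground terms of depth ≤ k. A term of depth ≤ k is either a constant or a function symbol applied to arguments of depth ≤ k−1, so N_k = 5 + N_{k-1}^2.
N_0 = 5
N_1 = 5 + 5^2 = 30
N_2 = 5 + 30^2 = 905
N_3 = 5 + 905^2 = 819030
Terms of depth exactly 3: N_3 − N_2 = 819030 − 905 = 818125.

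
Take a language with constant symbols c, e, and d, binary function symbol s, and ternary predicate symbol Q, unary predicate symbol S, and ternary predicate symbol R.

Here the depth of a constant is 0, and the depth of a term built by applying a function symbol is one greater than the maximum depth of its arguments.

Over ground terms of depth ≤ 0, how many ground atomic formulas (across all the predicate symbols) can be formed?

57

First count ground terms of depth ≤ 0.
Let N_k count ground terms of depth at most k. Each non-constant term of depth ≤ k is some function symbol applied to depth-≤(k−1) arguments, giving N_k = 3 + N_{k-1}^2.
N_0 = 3
Explicitly: c, e, d.
So |H| = 3.
For each predicate symbol, the number of ground atoms is |H| raised to its arity; summing:
  Q: 3^3 = 27;  S: 3;  R: 3^3 = 27
Total ground atoms: 27 + 3 + 27 = 57.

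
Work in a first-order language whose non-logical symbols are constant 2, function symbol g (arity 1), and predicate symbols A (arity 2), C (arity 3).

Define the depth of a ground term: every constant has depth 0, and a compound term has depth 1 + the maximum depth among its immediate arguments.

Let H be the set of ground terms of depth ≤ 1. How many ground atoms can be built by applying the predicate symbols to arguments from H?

12

First count ground terms of depth ≤ 1.
Write N_k for the number of ground terms of depth ≤ k. A term of depth ≤ k is either a constant or a function symbol applied to arguments of depth ≤ k−1, so N_k = 1 + N_{k-1}.
N_0 = 1
N_1 = 1 + 1 = 2
So |H| = 2.
Ground atoms are formed by filling each argument slot of a predicate with a term from H, so an r-ary predicate gives |H|^r atoms:
  A: 2^2 = 4;  C: 2^3 = 8
Total ground atoms: 4 + 8 = 12.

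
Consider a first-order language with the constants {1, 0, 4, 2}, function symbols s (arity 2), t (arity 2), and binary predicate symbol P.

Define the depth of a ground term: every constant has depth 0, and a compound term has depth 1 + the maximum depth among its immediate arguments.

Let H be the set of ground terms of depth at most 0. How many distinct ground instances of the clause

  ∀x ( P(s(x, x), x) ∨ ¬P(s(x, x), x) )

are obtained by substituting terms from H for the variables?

Ground terms of depth ≤ 0:
  Count level by level. With function symbols s/2, t/2, the terms of depth ≤ k are the 4 constants together with each function applied to depth-≤(k−1) tuples, so N_k = 4 + N_{k-1}^2 + N_{k-1}^2.
  N_0 = 4
  Explicitly: 1, 0, 4, 2.
So there are 4 ground terms available for substitution.
The body mentions the single quantified variable x; since ground terms form a free algebra, no two substitutions collapse to the same formula.
Number of ground instances = 4.

4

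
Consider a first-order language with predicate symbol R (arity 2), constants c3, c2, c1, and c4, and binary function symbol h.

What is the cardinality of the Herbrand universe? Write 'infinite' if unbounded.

The signature has at least one function symbol (h, arity 2) and at least one constant (c3).
Iterating h gives infinitely many distinct ground terms: c3, h(c3, c3), h(h(c3, c3), h(c3, c3)), ...
So the Herbrand universe is infinite.

infinite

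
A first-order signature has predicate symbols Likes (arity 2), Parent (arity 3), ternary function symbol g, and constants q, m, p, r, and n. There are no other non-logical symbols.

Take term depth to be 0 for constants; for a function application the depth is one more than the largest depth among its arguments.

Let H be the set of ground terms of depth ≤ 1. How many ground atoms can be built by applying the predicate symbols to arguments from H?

First count ground terms of depth ≤ 1.
Count level by level. With function symbols g/3, the terms of depth ≤ k are the 5 constants together with each function applied to depth-≤(k−1) tuples, so N_k = 5 + N_{k-1}^3.
N_0 = 5
N_1 = 5 + 5^3 = 130
So |H| = 130.
A ground atom is a predicate applied to a tuple of terms from H, so the count is the sum over predicates of |H|^arity:
  Likes: 130^2 = 16900;  Parent: 130^3 = 2197000
Total ground atoms: 16900 + 2197000 = 2213900.

2213900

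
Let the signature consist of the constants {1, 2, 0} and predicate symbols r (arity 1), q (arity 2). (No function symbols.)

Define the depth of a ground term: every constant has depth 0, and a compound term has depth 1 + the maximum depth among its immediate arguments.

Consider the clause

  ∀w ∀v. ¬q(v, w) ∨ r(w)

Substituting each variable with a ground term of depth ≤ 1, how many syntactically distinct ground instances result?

9

Ground terms of depth ≤ 1:
  With no function symbols every ground term is a constant, so there are exactly 3 ground terms at every depth bound.
  N_0 = 3
  N_1 = 3
  Explicitly: 1, 2, 0.
So there are 3 ground terms available for substitution.
There are 2 variables to instantiate (w, v), each occurring in at least one literal, so different choices give different ground instances.
Number of ground instances = 3^2 = 9.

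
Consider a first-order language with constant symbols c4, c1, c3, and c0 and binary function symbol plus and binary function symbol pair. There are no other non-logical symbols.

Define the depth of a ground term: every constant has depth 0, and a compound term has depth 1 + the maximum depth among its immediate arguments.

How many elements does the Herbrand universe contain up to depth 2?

2596

Let N_k count ground terms of depth at most k. Each non-constant term of depth ≤ k is some function symbol applied to depth-≤(k−1) arguments, giving N_k = 4 + N_{k-1}^2 + N_{k-1}^2.
N_0 = 4
N_1 = 4 + 4^2 + 4^2 = 36
N_2 = 4 + 36^2 + 36^2 = 2596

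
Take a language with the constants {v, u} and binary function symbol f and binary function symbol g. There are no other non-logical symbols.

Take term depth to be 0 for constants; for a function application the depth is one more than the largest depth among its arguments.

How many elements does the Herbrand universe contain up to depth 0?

Count level by level. With function symbols f/2, g/2, the terms of depth ≤ k are the 2 constants together with each function applied to depth-≤(k−1) tuples, so N_k = 2 + N_{k-1}^2 + N_{k-1}^2.
N_0 = 2

2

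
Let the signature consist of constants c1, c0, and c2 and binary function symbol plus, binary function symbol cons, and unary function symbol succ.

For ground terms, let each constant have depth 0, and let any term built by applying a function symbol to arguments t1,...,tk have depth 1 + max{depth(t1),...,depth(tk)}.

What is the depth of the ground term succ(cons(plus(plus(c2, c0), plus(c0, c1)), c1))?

4

depth(plus(c2, c0)) = 1 + max(0, 0) = 1
depth(plus(c0, c1)) = 1 + max(0, 0) = 1
depth(plus(plus(c2, c0), plus(c0, c1))) = 1 + max(1, 1) = 2
depth(cons(plus(plus(c2, c0), plus(c0, c1)), c1)) = 1 + max(2, 0) = 3
depth(succ(cons(plus(plus(c2, c0), plus(c0, c1)), c1))) = 1 + depth(cons(plus(plus(c2, c0), plus(c0, c1)), c1)) = 1 + 3 = 4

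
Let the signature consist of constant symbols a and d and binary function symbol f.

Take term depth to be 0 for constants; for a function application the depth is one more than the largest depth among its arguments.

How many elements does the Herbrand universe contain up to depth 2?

38

Let N_k count ground terms of depth at most k. Each non-constant term of depth ≤ k is some function symbol applied to depth-≤(k−1) arguments, giving N_k = 2 + N_{k-1}^2.
N_0 = 2
N_1 = 2 + 2^2 = 6
N_2 = 2 + 6^2 = 38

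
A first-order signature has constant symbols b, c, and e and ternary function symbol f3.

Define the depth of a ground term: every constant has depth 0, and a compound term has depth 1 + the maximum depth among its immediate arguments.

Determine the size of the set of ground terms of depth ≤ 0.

3

Write N_k for the number of ground terms of depth ≤ k. A term of depth ≤ k is either a constant or a function symbol applied to arguments of depth ≤ k−1, so N_k = 3 + N_{k-1}^3.
N_0 = 3
Explicitly: b, c, e.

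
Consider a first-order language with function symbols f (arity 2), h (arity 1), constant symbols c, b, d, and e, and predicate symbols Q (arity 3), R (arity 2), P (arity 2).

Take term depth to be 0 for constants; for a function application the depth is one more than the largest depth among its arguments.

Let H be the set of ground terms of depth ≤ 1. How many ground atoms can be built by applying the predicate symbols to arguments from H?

14976

First count ground terms of depth ≤ 1.
Write N_k for the number of ground terms of depth ≤ k. A term of depth ≤ k is either a constant or a function symbol applied to arguments of depth ≤ k−1, so N_k = 4 + N_{k-1}^2 + N_{k-1}.
N_0 = 4
N_1 = 4 + 4^2 + 4 = 24
So |H| = 24.
A ground atom is a predicate applied to a tuple of terms from H, so the count is the sum over predicates of |H|^arity:
  Q: 24^3 = 13824;  R: 24^2 = 576;  P: 24^2 = 576
Total ground atoms: 13824 + 576 + 576 = 14976.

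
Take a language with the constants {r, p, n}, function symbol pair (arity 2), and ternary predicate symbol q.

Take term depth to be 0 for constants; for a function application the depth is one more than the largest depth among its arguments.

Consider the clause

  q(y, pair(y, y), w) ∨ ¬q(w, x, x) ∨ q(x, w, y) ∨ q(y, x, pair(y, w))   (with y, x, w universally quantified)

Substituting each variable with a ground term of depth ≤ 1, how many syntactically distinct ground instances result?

Ground terms of depth ≤ 1:
  Count level by level. With function symbols pair/2, the terms of depth ≤ k are the 3 constants together with each function applied to depth-≤(k−1) tuples, so N_k = 3 + N_{k-1}^2.
  N_0 = 3
  N_1 = 3 + 3^2 = 12
  Explicitly: r, p, n, pair(r, r), pair(r, p), pair(r, n), pair(p, r), pair(p, p), pair(p, n), pair(n, r), pair(n, p), pair(n, n).
So there are 12 ground terms available for substitution.
The clause has 3 distinct variables (y, x, w), each appearing in the body. In the free term algebra distinct substitutions yield syntactically distinct ground instances.
Number of ground instances = 12^3 = 1728.

1728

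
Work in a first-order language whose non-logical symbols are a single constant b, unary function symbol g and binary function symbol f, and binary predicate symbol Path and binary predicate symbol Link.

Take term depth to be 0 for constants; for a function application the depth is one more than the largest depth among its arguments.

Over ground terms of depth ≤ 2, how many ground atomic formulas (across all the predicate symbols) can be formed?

338

First count ground terms of depth ≤ 2.
Let N_k count ground terms of depth at most k. Each non-constant term of depth ≤ k is some function symbol applied to depth-≤(k−1) arguments, giving N_k = 1 + N_{k-1} + N_{k-1}^2.
N_0 = 1
N_1 = 1 + 1 + 1^2 = 3
N_2 = 1 + 3 + 3^2 = 13
So |H| = 13.
For each predicate symbol, the number of ground atoms is |H| raised to its arity; summing:
  Path: 13^2 = 169;  Link: 13^2 = 169
Total ground atoms: 169 + 169 = 338.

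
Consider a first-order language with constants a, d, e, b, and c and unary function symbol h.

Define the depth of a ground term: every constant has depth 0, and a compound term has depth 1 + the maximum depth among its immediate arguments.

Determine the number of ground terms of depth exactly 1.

Let N_k = |{terms of depth ≤ k}|. Then N_0 = 5 and N_k = 5 + N_{k-1} for k ≥ 1 (one summand per function symbol, arity giving the exponent).
N_0 = 5
N_1 = 5 + 5 = 10
Terms of depth exactly 1: N_1 − N_0 = 10 − 5 = 5.

5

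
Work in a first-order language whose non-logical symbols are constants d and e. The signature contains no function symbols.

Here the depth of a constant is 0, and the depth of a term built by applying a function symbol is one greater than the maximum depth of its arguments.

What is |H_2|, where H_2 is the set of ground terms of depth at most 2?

2

With no function symbols every ground term is a constant, so there are exactly 2 ground terms at every depth bound.
N_0 = 2
N_1 = 2
N_2 = 2
Explicitly: d, e.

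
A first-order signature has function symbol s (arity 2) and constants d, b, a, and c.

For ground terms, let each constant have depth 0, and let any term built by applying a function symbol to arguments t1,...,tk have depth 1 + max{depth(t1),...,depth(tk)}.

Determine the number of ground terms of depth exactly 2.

384

If N_k denotes the number of depth-≤k ground terms, the 4 constants give N_0 = 4, and each function symbol of arity r contributes N_{k-1}^r new terms at level k: N_k = 4 + N_{k-1}^2.
N_0 = 4
N_1 = 4 + 4^2 = 20
N_2 = 4 + 20^2 = 404
Terms of depth exactly 2: N_2 − N_1 = 404 − 20 = 384.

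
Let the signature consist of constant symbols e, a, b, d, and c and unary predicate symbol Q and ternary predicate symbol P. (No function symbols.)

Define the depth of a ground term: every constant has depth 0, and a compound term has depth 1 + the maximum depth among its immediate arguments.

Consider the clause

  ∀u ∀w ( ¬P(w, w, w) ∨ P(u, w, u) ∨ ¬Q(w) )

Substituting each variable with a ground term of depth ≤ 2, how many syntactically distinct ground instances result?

Ground terms of depth ≤ 2:
  With no function symbols every ground term is a constant, so there are exactly 5 ground terms at every depth bound.
  N_0 = 5
  N_1 = 5
  N_2 = 5
  Explicitly: e, a, b, d, c.
So there are 5 ground terms available for substitution.
The body mentions every one of the 2 quantified variables; since ground terms form a free algebra, no two substitutions collapse to the same formula.
Number of ground instances = 5^2 = 25.

25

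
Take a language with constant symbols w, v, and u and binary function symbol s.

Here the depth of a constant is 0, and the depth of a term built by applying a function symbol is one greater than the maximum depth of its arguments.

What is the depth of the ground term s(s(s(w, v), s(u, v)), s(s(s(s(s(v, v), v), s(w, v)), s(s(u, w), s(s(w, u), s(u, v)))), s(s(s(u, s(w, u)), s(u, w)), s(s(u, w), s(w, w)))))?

depth(s(w, v)) = 1 + max(0, 0) = 1
depth(s(u, v)) = 1 + max(0, 0) = 1
depth(s(s(w, v), s(u, v))) = 1 + max(1, 1) = 2
depth(s(v, v)) = 1 + max(0, 0) = 1
depth(s(s(v, v), v)) = 1 + max(1, 0) = 2
depth(s(s(s(v, v), v), s(w, v))) = 1 + max(2, 1) = 3
depth(s(u, w)) = 1 + max(0, 0) = 1
depth(s(w, u)) = 1 + max(0, 0) = 1
depth(s(s(w, u), s(u, v))) = 1 + max(1, 1) = 2
depth(s(s(u, w), s(s(w, u), s(u, v)))) = 1 + max(1, 2) = 3
depth(s(s(s(s(v, v), v), s(w, v)), s(s(u, w), s(s(w, u), s(u, v))))) = 1 + max(3, 3) = 4
depth(s(u, s(w, u))) = 1 + max(0, 1) = 2
depth(s(s(u, s(w, u)), s(u, w))) = 1 + max(2, 1) = 3
depth(s(w, w)) = 1 + max(0, 0) = 1
depth(s(s(u, w), s(w, w))) = 1 + max(1, 1) = 2
depth(s(s(s(u, s(w, u)), s(u, w)), s(s(u, w), s(w, w)))) = 1 + max(3, 2) = 4
depth(s(s(s(s(s(v, v), v), s(w, v)), s(s(u, w), s(s(w, u), s(u, v)))), s(s(s(u, s(w, u)), s(u, w)), s(s(u, w), s(w, w))))) = 1 + max(4, 4) = 5
depth(s(s(s(w, v), s(u, v)), s(s(s(s(s(v, v), v), s(w, v)), s(s(u, w), s(s(w, u), s(u, v)))), s(s(s(u, s(w, u)), s(u, w)), s(s(u, w), s(w, w)))))) = 1 + max(2, 5) = 6

6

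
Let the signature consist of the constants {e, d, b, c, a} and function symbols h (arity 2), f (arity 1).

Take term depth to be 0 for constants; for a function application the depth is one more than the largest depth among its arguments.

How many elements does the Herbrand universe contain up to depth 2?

Let N_k = |{terms of depth ≤ k}|. Then N_0 = 5 and N_k = 5 + N_{k-1}^2 + N_{k-1} for k ≥ 1 (one summand per function symbol, arity giving the exponent).
N_0 = 5
N_1 = 5 + 5^2 + 5 = 35
N_2 = 5 + 35^2 + 35 = 1265

1265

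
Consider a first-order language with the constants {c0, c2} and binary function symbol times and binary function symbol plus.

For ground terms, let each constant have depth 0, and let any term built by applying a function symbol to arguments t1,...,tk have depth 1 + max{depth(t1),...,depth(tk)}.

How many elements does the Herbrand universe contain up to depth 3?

81610

Count level by level. With function symbols times/2, plus/2, the terms of depth ≤ k are the 2 constants together with each function applied to depth-≤(k−1) tuples, so N_k = 2 + N_{k-1}^2 + N_{k-1}^2.
N_0 = 2
N_1 = 2 + 2^2 + 2^2 = 10
N_2 = 2 + 10^2 + 10^2 = 202
N_3 = 2 + 202^2 + 202^2 = 81610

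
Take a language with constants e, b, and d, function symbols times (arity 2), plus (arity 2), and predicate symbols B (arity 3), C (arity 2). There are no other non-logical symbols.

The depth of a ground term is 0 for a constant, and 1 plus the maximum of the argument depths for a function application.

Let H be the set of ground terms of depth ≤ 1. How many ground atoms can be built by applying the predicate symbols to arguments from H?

9702

First count ground terms of depth ≤ 1.
Count level by level. With function symbols times/2, plus/2, the terms of depth ≤ k are the 3 constants together with each function applied to depth-≤(k−1) tuples, so N_k = 3 + N_{k-1}^2 + N_{k-1}^2.
N_0 = 3
N_1 = 3 + 3^2 + 3^2 = 21
So |H| = 21.
Ground atoms are formed by filling each argument slot of a predicate with a term from H, so an r-ary predicate gives |H|^r atoms:
  B: 21^3 = 9261;  C: 21^2 = 441
Total ground atoms: 9261 + 441 = 9702.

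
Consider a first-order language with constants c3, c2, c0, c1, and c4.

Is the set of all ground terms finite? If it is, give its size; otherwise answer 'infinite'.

There are no function symbols, so every ground term is one of the 5 constants.
The Herbrand universe is {c3, c2, c0, c1, c4}, which is finite with 5 elements.

5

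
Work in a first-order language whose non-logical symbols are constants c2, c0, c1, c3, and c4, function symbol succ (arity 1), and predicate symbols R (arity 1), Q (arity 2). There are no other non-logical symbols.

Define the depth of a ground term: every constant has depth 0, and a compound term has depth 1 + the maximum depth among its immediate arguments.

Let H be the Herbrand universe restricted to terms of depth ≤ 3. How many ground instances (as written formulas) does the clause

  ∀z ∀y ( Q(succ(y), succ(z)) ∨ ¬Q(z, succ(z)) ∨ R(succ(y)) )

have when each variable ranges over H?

400

Ground terms of depth ≤ 3:
  Let N_k count ground terms of depth at most k. Each non-constant term of depth ≤ k is some function symbol applied to depth-≤(k−1) arguments, giving N_k = 5 + N_{k-1}.
  N_0 = 5
  N_1 = 5 + 5 = 10
  N_2 = 5 + 10 = 15
  N_3 = 5 + 15 = 20
So there are 20 ground terms available for substitution.
The body mentions every one of the 2 quantified variables; since ground terms form a free algebra, no two substitutions collapse to the same formula.
Number of ground instances = 20^2 = 400.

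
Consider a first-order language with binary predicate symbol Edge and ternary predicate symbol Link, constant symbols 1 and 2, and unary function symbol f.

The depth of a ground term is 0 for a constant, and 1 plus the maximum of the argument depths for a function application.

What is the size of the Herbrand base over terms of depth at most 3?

576

First count ground terms of depth ≤ 3.
Let N_k count ground terms of depth at most k. Each non-constant term of depth ≤ k is some function symbol applied to depth-≤(k−1) arguments, giving N_k = 2 + N_{k-1}.
N_0 = 2
N_1 = 2 + 2 = 4
N_2 = 2 + 4 = 6
N_3 = 2 + 6 = 8
Explicitly: 1, 2, f(1), f(2), f(f(1)), f(f(2)), f(f(f(1))), f(f(f(2))).
So |H| = 8.
For each predicate symbol, the number of ground atoms is |H| raised to its arity; summing:
  Edge: 8^2 = 64;  Link: 8^3 = 512
Total ground atoms: 64 + 512 = 576.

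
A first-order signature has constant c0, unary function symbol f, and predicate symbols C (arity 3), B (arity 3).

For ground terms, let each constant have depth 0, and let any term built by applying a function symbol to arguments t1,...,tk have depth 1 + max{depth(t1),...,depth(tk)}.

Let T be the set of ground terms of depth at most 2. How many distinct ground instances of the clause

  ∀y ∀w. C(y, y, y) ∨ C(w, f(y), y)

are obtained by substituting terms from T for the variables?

Ground terms of depth ≤ 2:
  Let N_k = |{terms of depth ≤ k}|. Then N_0 = 1 and N_k = 1 + N_{k-1} for k ≥ 1 (one summand per function symbol, arity giving the exponent).
  N_0 = 1
  N_1 = 1 + 1 = 2
  N_2 = 1 + 2 = 3
  Explicitly: c0, f(c0), f(f(c0)).
So there are 3 ground terms available for substitution.
Each of y, w ranges independently over the available ground terms, and distinct assignments produce distinct instances.
Number of ground instances = 3^2 = 9.

9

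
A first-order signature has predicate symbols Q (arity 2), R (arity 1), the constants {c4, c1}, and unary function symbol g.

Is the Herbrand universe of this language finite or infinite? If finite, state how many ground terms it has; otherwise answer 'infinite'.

The signature has at least one function symbol (g, arity 1) and at least one constant (c4).
Iterating g gives infinitely many distinct ground terms: c4, g(c4), g(g(c4)), ...
So the Herbrand universe is infinite.

infinite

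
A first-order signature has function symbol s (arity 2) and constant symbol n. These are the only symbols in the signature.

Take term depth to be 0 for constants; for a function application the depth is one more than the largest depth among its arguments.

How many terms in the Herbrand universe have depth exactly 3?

21

If N_k denotes the number of depth-≤k ground terms, the 1 constant gives N_0 = 1, and each function symbol of arity r contributes N_{k-1}^r new terms at level k: N_k = 1 + N_{k-1}^2.
N_0 = 1
N_1 = 1 + 1^2 = 2
N_2 = 1 + 2^2 = 5
N_3 = 1 + 5^2 = 26
Terms of depth exactly 3: N_3 − N_2 = 26 − 5 = 21.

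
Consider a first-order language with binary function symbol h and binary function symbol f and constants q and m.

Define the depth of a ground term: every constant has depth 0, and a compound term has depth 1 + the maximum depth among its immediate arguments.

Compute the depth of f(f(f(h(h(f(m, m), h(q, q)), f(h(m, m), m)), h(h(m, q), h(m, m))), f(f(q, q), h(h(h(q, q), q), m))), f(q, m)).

depth(f(m, m)) = 1 + max(0, 0) = 1
depth(h(q, q)) = 1 + max(0, 0) = 1
depth(h(f(m, m), h(q, q))) = 1 + max(1, 1) = 2
depth(h(m, m)) = 1 + max(0, 0) = 1
depth(f(h(m, m), m)) = 1 + max(1, 0) = 2
depth(h(h(f(m, m), h(q, q)), f(h(m, m), m))) = 1 + max(2, 2) = 3
depth(h(m, q)) = 1 + max(0, 0) = 1
depth(h(h(m, q), h(m, m))) = 1 + max(1, 1) = 2
depth(f(h(h(f(m, m), h(q, q)), f(h(m, m), m)), h(h(m, q), h(m, m)))) = 1 + max(3, 2) = 4
depth(f(q, q)) = 1 + max(0, 0) = 1
depth(h(h(q, q), q)) = 1 + max(1, 0) = 2
depth(h(h(h(q, q), q), m)) = 1 + max(2, 0) = 3
depth(f(f(q, q), h(h(h(q, q), q), m))) = 1 + max(1, 3) = 4
depth(f(f(h(h(f(m, m), h(q, q)), f(h(m, m), m)), h(h(m, q), h(m, m))), f(f(q, q), h(h(h(q, q), q), m)))) = 1 + max(4, 4) = 5
depth(f(q, m)) = 1 + max(0, 0) = 1
depth(f(f(f(h(h(f(m, m), h(q, q)), f(h(m, m), m)), h(h(m, q), h(m, m))), f(f(q, q), h(h(h(q, q), q), m))), f(q, m))) = 1 + max(5, 1) = 6

6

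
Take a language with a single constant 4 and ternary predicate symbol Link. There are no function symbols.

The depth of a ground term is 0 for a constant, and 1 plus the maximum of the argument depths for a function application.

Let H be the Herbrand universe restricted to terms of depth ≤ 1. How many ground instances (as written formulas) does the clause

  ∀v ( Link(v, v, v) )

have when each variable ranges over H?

1

Ground terms of depth ≤ 1:
  With no function symbols every ground term is a constant, so there is exactly 1 ground term at every depth bound.
  N_0 = 1
  N_1 = 1
So there is exactly 1 ground term available for substitution.
The variable v ranges independently over the available ground terms, and distinct assignments produce distinct instances.
Number of ground instances = 1.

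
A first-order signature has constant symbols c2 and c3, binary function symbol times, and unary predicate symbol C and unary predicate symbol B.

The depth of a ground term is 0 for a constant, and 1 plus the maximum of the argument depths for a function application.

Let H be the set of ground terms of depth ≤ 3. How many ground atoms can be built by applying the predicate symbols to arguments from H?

First count ground terms of depth ≤ 3.
Count level by level. With function symbols times/2, the terms of depth ≤ k are the 2 constants together with each function applied to depth-≤(k−1) tuples, so N_k = 2 + N_{k-1}^2.
N_0 = 2
N_1 = 2 + 2^2 = 6
N_2 = 2 + 6^2 = 38
N_3 = 2 + 38^2 = 1446
So |H| = 1446.
Ground atoms are formed by filling each argument slot of a predicate with a term from H, so an r-ary predicate gives |H|^r atoms:
  C: 1446;  B: 1446
Total ground atoms: 1446 + 1446 = 2892.

2892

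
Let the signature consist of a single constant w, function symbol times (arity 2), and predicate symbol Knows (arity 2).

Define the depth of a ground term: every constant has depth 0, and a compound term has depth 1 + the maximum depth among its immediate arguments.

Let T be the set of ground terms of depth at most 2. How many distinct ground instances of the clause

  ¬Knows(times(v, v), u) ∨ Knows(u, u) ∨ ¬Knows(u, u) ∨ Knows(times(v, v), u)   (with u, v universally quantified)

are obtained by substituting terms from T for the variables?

25

Ground terms of depth ≤ 2:
  Write N_k for the number of ground terms of depth ≤ k. A term of depth ≤ k is either a constant or a function symbol applied to arguments of depth ≤ k−1, so N_k = 1 + N_{k-1}^2.
  N_0 = 1
  N_1 = 1 + 1^2 = 2
  N_2 = 1 + 2^2 = 5
  Explicitly: w, times(w, w), times(w, times(w, w)), times(times(w, w), w), times(times(w, w), times(w, w)).
So there are 5 ground terms available for substitution.
The clause has 2 distinct variables (u, v), each appearing in the body. In the free term algebra distinct substitutions yield syntactically distinct ground instances.
Number of ground instances = 5^2 = 25.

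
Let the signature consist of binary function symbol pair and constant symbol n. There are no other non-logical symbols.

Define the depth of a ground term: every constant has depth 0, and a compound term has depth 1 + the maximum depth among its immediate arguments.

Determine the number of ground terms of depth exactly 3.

Let N_k count ground terms of depth at most k. Each non-constant term of depth ≤ k is some function symbol applied to depth-≤(k−1) arguments, giving N_k = 1 + N_{k-1}^2.
N_0 = 1
N_1 = 1 + 1^2 = 2
N_2 = 1 + 2^2 = 5
N_3 = 1 + 5^2 = 26
Terms of depth exactly 3: N_3 − N_2 = 26 − 5 = 21.

21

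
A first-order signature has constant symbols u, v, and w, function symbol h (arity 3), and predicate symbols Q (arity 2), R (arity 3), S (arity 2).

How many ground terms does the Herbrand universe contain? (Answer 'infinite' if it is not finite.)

The signature has at least one function symbol (h, arity 3) and at least one constant (u).
Iterating h gives infinitely many distinct ground terms: u, h(u, u, u), h(h(u, u, u), h(u, u, u), h(u, u, u)), ...
So the Herbrand universe is infinite.

infinite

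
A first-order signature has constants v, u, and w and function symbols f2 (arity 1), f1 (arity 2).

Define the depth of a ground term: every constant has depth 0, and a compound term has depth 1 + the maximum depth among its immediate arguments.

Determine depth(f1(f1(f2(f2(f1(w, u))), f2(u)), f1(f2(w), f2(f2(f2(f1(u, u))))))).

depth(f1(w, u)) = 1 + max(0, 0) = 1
depth(f2(f1(w, u))) = 1 + depth(f1(w, u)) = 1 + 1 = 2
depth(f2(f2(f1(w, u)))) = 1 + depth(f2(f1(w, u))) = 1 + 2 = 3
depth(f2(u)) = 1 + depth(u) = 1 + 0 = 1
depth(f1(f2(f2(f1(w, u))), f2(u))) = 1 + max(3, 1) = 4
depth(f2(w)) = 1 + depth(w) = 1 + 0 = 1
depth(f1(u, u)) = 1 + max(0, 0) = 1
depth(f2(f1(u, u))) = 1 + depth(f1(u, u)) = 1 + 1 = 2
depth(f2(f2(f1(u, u)))) = 1 + depth(f2(f1(u, u))) = 1 + 2 = 3
depth(f2(f2(f2(f1(u, u))))) = 1 + depth(f2(f2(f1(u, u)))) = 1 + 3 = 4
depth(f1(f2(w), f2(f2(f2(f1(u, u)))))) = 1 + max(1, 4) = 5
depth(f1(f1(f2(f2(f1(w, u))), f2(u)), f1(f2(w), f2(f2(f2(f1(u, u))))))) = 1 + max(4, 5) = 6

6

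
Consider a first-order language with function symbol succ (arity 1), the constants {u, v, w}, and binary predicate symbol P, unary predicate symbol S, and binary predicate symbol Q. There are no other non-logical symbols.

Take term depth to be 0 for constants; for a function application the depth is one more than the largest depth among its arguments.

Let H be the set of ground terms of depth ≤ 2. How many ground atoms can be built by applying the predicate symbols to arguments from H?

171

First count ground terms of depth ≤ 2.
Write N_k for the number of ground terms of depth ≤ k. A term of depth ≤ k is either a constant or a function symbol applied to arguments of depth ≤ k−1, so N_k = 3 + N_{k-1}.
N_0 = 3
N_1 = 3 + 3 = 6
N_2 = 3 + 6 = 9
Explicitly: u, v, w, succ(u), succ(v), succ(w), succ(succ(u)), succ(succ(v)), succ(succ(w)).
So |H| = 9.
For each predicate symbol, the number of ground atoms is |H| raised to its arity; summing:
  P: 9^2 = 81;  S: 9;  Q: 9^2 = 81
Total ground atoms: 81 + 9 + 81 = 171.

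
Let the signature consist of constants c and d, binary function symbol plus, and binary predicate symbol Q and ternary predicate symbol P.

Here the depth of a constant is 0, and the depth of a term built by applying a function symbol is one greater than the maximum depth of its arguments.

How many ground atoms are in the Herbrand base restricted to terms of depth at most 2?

56316

First count ground terms of depth ≤ 2.
Let N_k count ground terms of depth at most k. Each non-constant term of depth ≤ k is some function symbol applied to depth-≤(k−1) arguments, giving N_k = 2 + N_{k-1}^2.
N_0 = 2
N_1 = 2 + 2^2 = 6
N_2 = 2 + 6^2 = 38
So |H| = 38.
A ground atom is a predicate applied to a tuple of terms from H, so the count is the sum over predicates of |H|^arity:
  Q: 38^2 = 1444;  P: 38^3 = 54872
Total ground atoms: 1444 + 54872 = 56316.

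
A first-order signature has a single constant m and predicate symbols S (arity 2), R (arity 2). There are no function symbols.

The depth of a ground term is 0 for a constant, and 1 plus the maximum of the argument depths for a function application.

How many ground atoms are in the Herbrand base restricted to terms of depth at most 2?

2

First count ground terms of depth ≤ 2.
With no function symbols every ground term is a constant, so there is exactly 1 ground term at every depth bound.
N_0 = 1
N_1 = 1
N_2 = 1
Explicitly: m.
So |H| = 1.
Each predicate of arity r yields |H|^r ground atoms (one per choice of an r-tuple from H):
  S: 1^2 = 1;  R: 1^2 = 1
Total ground atoms: 1 + 1 = 2.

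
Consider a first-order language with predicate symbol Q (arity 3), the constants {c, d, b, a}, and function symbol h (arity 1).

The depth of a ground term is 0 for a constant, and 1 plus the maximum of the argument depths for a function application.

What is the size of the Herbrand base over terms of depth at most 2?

1728

First count ground terms of depth ≤ 2.
Write N_k for the number of ground terms of depth ≤ k. A term of depth ≤ k is either a constant or a function symbol applied to arguments of depth ≤ k−1, so N_k = 4 + N_{k-1}.
N_0 = 4
N_1 = 4 + 4 = 8
N_2 = 4 + 8 = 12
So |H| = 12.
For each predicate symbol, the number of ground atoms is |H| raised to its arity; summing:
  Q: 12^3 = 1728
Total ground atoms: 1728.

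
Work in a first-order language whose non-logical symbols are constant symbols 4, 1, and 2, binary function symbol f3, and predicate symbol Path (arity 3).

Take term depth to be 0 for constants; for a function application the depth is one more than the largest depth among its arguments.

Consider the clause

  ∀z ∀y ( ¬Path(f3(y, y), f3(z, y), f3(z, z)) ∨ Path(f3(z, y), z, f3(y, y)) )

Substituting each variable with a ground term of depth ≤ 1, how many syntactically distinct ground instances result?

Ground terms of depth ≤ 1:
  Let N_k = |{terms of depth ≤ k}|. Then N_0 = 3 and N_k = 3 + N_{k-1}^2 for k ≥ 1 (one summand per function symbol, arity giving the exponent).
  N_0 = 3
  N_1 = 3 + 3^2 = 12
  Explicitly: 4, 1, 2, f3(4, 4), f3(4, 1), f3(4, 2), f3(1, 4), f3(1, 1), f3(1, 2), f3(2, 4), f3(2, 1), f3(2, 2).
So there are 12 ground terms available for substitution.
The body mentions every one of the 2 quantified variables; since ground terms form a free algebra, no two substitutions collapse to the same formula.
Number of ground instances = 12^2 = 144.

144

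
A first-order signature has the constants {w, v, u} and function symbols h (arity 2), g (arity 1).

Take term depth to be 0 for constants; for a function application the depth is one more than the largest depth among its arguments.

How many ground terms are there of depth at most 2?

243

Count level by level. With function symbols h/2, g/1, the terms of depth ≤ k are the 3 constants together with each function applied to depth-≤(k−1) tuples, so N_k = 3 + N_{k-1}^2 + N_{k-1}.
N_0 = 3
N_1 = 3 + 3^2 + 3 = 15
N_2 = 3 + 15^2 + 15 = 243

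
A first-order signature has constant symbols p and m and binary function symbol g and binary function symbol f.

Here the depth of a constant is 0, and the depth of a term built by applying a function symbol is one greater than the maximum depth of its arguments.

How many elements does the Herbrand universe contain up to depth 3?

Let N_k = |{terms of depth ≤ k}|. Then N_0 = 2 and N_k = 2 + N_{k-1}^2 + N_{k-1}^2 for k ≥ 1 (one summand per function symbol, arity giving the exponent).
N_0 = 2
N_1 = 2 + 2^2 + 2^2 = 10
N_2 = 2 + 10^2 + 10^2 = 202
N_3 = 2 + 202^2 + 202^2 = 81610

81610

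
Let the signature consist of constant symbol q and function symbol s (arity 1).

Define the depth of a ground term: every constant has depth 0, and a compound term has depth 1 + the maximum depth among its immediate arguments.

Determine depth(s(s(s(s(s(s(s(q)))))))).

7

depth(s(q)) = 1 + depth(q) = 1 + 0 = 1
depth(s(s(q))) = 1 + depth(s(q)) = 1 + 1 = 2
depth(s(s(s(q)))) = 1 + depth(s(s(q))) = 1 + 2 = 3
depth(s(s(s(s(q))))) = 1 + depth(s(s(s(q)))) = 1 + 3 = 4
depth(s(s(s(s(s(q)))))) = 1 + depth(s(s(s(s(q))))) = 1 + 4 = 5
depth(s(s(s(s(s(s(q))))))) = 1 + depth(s(s(s(s(s(q)))))) = 1 + 5 = 6
depth(s(s(s(s(s(s(s(q)))))))) = 1 + depth(s(s(s(s(s(s(q))))))) = 1 + 6 = 7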